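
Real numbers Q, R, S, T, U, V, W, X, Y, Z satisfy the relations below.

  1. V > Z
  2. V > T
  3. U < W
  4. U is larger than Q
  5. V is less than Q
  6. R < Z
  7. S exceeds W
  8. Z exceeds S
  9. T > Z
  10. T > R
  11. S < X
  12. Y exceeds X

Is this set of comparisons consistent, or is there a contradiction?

We have S < Z stated directly, yet also Z < T < V < Q < U < W < S by chaining the others — so Z < S. Contradiction.

inconsistent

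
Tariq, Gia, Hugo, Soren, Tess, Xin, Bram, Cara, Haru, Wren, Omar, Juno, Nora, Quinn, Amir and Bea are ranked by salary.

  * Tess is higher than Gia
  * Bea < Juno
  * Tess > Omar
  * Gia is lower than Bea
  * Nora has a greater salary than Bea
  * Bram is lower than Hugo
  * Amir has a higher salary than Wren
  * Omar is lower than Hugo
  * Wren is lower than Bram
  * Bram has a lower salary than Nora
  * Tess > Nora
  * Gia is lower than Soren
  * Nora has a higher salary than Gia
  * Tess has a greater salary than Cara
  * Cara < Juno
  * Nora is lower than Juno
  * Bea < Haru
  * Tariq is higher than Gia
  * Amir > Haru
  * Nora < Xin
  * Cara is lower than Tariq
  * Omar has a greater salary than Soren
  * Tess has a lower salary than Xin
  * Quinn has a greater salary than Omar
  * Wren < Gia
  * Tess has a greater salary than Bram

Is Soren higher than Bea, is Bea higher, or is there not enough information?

undetermined

Following every chain through Bea: above Bea we get Haru, Nora, Tess, Xin, Juno, Amir; below Bea we get Wren, Gia.
Soren is not reached, and no chain runs the other way from Soren to Bea.
So the given relations leave the order of Bea and Soren undetermined.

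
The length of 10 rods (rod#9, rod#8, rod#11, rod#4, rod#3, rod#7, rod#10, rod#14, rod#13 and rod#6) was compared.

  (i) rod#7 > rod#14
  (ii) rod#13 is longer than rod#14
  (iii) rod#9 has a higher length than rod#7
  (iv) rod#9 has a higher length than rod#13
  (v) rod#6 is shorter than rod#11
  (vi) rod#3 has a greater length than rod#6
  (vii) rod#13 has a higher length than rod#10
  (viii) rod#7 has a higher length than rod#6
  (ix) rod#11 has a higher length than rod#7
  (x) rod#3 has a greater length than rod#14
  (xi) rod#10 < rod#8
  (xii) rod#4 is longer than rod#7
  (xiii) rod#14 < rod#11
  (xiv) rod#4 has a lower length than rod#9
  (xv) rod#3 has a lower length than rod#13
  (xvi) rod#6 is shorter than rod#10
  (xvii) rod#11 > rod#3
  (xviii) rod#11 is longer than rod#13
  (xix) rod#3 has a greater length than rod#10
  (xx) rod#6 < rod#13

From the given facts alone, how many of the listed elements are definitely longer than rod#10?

From rod#10 the given relations immediately reach rod#3, rod#13, rod#8.
From those, rod#11, rod#9 — 5 in total.
No other element is forced above rod#10 by the given relations, so the count is 5.

5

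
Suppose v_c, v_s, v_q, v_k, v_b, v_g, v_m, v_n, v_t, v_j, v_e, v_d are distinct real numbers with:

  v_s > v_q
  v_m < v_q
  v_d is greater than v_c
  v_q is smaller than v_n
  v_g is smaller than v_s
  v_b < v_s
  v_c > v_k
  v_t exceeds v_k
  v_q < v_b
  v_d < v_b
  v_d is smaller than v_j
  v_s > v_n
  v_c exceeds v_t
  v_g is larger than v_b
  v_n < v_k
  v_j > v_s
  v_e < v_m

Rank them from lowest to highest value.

Each adjacent pair is fixed by a given relation: v_e < v_m; v_m < v_q; v_q < v_n; v_n < v_k; v_k < v_t; v_t < v_c; v_c < v_d; v_d < v_b; v_b < v_g; v_g < v_s; v_s < v_j. Chaining them end to end gives the full order.

v_e < v_m < v_q < v_n < v_k < v_t < v_c < v_d < v_b < v_g < v_s < v_j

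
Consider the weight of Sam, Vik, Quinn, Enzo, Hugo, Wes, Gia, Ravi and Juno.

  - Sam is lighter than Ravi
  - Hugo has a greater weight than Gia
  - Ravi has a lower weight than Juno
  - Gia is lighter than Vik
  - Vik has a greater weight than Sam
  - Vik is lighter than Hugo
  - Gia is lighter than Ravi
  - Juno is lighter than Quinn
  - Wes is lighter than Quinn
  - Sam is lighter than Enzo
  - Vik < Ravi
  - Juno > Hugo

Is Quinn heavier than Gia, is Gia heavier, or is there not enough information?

Quinn

Link the given pairs in sequence: Gia < Vik; Vik < Ravi; Ravi < Juno; Juno < Quinn.
Together: Gia < Vik < Ravi < Juno < Quinn.
So Quinn is heavier.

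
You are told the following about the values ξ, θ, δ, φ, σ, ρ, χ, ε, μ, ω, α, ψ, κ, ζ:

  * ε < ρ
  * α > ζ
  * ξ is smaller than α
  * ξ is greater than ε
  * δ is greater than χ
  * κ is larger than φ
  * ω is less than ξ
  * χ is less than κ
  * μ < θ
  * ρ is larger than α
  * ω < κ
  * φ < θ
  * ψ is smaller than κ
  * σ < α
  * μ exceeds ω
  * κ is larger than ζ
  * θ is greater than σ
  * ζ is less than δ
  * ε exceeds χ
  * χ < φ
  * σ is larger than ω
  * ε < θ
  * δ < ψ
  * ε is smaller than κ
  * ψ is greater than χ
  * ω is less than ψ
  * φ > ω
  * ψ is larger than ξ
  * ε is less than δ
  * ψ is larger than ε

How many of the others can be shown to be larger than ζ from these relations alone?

5

From ζ the given relations immediately reach δ, κ, α.
From those, ψ, ρ — 5 in total.
Nothing else is reachable above ζ; 5 in all.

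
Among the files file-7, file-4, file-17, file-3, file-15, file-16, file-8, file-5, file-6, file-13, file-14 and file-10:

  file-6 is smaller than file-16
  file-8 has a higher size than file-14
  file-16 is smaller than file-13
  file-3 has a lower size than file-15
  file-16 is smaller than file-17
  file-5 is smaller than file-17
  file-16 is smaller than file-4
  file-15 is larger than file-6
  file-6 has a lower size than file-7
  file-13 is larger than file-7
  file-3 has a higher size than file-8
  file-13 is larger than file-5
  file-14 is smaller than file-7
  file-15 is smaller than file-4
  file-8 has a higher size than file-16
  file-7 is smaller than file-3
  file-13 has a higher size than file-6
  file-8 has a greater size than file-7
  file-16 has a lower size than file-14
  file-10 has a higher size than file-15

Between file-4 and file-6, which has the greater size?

file-6 < file-16 and file-16 < file-14 give file-6 < file-14.
With file-14 < file-7: file-6 < file-16 < file-14 < file-7.
With file-7 < file-8: file-6 < file-16 < file-14 < file-7 < file-8.
Then file-8 < file-3 extends the chain to file-3.
Then file-3 < file-15 extends the chain to file-15.
Then file-15 < file-4 extends the chain to file-4.
So file-6 < file-4; file-4 is the larger of the two.

file-4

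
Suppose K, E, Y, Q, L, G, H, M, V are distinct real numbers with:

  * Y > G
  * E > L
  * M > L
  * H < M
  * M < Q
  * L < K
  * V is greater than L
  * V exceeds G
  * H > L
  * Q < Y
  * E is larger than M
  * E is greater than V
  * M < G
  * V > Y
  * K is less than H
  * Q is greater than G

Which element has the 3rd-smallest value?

H

Chaining the given pairs: L < K < H < M < G < Q < Y < V < E.
Counting 3 from the smallest end gives H.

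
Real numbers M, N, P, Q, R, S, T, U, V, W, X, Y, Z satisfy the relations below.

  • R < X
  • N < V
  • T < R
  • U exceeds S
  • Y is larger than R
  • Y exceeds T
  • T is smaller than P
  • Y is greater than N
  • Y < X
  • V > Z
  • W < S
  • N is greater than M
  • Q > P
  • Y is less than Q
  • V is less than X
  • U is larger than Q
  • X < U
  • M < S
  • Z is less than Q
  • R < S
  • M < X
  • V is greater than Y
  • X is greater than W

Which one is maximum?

U

Chaining downward from U: directly below it, X, Q, S; then M, R, Y, P, Z, W, V; then N, T.
That covers every other element, and nothing is given above U, so U is the maximum.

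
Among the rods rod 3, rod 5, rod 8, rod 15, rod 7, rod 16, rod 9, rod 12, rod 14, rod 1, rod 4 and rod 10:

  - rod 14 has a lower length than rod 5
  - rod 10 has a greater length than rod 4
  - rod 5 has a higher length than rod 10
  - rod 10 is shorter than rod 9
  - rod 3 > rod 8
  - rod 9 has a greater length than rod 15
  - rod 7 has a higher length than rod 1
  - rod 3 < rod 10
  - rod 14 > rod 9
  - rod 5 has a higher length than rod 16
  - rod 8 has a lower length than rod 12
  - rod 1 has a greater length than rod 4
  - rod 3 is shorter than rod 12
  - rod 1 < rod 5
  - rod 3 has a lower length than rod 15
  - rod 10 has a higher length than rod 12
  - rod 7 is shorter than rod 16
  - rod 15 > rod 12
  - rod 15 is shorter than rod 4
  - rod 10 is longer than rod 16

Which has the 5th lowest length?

Chaining the given pairs: rod 8 < rod 3 < rod 12 < rod 15 < rod 4 < rod 1 < rod 7 < rod 16 < rod 10 < rod 9 < rod 14 < rod 5.
Counting 5 from the smallest end gives rod 4.

rod 4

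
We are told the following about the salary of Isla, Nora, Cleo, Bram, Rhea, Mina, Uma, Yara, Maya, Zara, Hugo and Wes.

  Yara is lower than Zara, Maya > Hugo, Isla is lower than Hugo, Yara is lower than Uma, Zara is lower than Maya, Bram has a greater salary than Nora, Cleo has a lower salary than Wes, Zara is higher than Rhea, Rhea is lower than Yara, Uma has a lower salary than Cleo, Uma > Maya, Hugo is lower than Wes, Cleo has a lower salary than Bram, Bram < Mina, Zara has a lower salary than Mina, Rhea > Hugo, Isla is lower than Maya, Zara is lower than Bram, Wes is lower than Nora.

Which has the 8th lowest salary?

The consecutive relations fix a unique order: Isla < Hugo < Rhea < Yara < Zara < Maya < Uma < Cleo < Wes < Nora < Bram < Mina.
The 8th smallest is Cleo.

Cleo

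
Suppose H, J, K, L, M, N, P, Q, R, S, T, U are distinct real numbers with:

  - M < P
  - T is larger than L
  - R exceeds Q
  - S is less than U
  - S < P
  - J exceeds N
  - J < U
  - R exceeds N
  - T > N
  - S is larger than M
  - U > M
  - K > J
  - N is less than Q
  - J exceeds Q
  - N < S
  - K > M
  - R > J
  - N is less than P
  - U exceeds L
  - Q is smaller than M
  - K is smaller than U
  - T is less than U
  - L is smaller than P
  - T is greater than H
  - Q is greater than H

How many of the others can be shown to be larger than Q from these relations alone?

7

From Q the given relations immediately reach J, M, R.
From those, K, S, P, U — 7 in total.
No other element is forced above Q by the given relations, so the count is 7.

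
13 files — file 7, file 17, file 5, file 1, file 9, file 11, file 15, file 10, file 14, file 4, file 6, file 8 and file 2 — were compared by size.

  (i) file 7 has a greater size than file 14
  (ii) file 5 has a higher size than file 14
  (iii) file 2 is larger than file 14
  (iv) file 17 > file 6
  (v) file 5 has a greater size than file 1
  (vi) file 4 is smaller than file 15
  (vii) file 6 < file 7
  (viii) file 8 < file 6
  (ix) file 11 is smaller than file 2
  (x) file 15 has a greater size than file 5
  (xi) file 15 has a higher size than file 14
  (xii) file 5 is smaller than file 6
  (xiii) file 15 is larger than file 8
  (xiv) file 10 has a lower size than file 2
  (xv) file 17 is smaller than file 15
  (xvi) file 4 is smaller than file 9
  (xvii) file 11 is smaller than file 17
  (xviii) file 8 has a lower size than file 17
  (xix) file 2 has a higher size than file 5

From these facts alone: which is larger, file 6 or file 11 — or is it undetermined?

Following every chain through file 6: above file 6 we get file 7, file 17, file 15; below file 6 we get file 14, file 1, file 8, file 5.
file 11 is not reached, and no chain runs the other way from file 11 to file 6.
So the given relations leave the order of file 6 and file 11 undetermined.

undetermined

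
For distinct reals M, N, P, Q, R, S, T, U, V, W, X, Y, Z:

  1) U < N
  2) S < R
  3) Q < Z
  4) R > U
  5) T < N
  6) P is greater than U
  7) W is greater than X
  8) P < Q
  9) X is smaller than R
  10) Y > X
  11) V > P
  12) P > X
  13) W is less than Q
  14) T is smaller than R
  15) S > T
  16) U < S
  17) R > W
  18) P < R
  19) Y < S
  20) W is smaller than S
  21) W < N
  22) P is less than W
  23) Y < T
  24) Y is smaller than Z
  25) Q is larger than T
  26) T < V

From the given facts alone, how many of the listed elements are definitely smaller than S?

6

The elements the relations force below S are X, U, Y, P, W, T — no chain reaches any other.
That is 6.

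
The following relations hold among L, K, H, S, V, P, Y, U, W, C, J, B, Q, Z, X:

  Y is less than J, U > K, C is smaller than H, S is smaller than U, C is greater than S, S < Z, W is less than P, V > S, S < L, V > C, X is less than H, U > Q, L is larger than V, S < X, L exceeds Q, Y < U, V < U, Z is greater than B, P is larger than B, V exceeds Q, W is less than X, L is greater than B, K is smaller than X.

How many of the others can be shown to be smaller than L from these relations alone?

5

From L the given relations immediately reach S, Q, B, V.
From those, C — 5 in total.
Nothing else is reachable below L; 5 in all.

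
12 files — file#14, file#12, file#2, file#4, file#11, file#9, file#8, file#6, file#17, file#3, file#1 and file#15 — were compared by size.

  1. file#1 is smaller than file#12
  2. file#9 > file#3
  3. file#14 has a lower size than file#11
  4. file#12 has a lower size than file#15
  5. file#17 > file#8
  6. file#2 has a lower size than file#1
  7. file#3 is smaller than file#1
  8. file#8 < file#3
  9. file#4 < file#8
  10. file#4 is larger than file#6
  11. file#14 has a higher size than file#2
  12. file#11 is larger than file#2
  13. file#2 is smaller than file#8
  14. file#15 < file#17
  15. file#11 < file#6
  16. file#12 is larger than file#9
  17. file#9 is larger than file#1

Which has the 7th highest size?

file#8

The consecutive relations fix a unique order: file#2 < file#14 < file#11 < file#6 < file#4 < file#8 < file#3 < file#1 < file#9 < file#12 < file#15 < file#17.
Counting 7 from the largest end gives file#8.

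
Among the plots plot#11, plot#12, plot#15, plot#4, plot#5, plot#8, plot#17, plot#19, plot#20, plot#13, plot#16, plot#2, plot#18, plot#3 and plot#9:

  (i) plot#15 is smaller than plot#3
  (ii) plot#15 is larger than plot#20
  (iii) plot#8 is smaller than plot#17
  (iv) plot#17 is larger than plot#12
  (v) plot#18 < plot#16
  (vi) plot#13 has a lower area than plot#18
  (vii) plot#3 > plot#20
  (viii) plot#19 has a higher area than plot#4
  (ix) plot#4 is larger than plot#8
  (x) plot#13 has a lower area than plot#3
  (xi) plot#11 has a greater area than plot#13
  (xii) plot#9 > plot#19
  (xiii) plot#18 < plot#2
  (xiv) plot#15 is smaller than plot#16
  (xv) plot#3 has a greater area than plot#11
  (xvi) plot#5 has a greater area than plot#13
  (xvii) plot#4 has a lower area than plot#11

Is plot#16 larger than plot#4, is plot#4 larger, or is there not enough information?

undetermined

Following every chain through plot#4: above plot#4 we get plot#19, plot#11, plot#3, plot#9; below plot#4 we get plot#8.
plot#16 is not reached, and no chain runs the other way from plot#16 to plot#4.
So the given relations leave the order of plot#4 and plot#16 undetermined.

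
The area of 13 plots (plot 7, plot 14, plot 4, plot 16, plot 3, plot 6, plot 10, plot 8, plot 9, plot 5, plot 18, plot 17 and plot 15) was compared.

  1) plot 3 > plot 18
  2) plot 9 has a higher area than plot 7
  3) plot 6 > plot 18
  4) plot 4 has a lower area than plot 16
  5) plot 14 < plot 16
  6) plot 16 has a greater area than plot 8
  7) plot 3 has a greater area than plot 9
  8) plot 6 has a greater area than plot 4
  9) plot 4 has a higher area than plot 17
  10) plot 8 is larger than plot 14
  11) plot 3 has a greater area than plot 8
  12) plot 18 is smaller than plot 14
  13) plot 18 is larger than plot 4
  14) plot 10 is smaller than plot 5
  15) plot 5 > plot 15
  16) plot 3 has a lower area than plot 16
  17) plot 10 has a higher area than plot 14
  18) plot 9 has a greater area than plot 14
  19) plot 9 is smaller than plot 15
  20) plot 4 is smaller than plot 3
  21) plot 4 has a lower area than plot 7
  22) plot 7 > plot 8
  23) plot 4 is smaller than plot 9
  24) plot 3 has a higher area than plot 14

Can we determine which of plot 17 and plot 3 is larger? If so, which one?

plot 3

plot 17 < plot 4 and plot 4 < plot 18 give plot 17 < plot 18.
Then plot 18 < plot 14 extends the chain to plot 14.
With plot 14 < plot 8: plot 17 < plot 4 < plot 18 < plot 14 < plot 8.
With plot 8 < plot 7: plot 17 < plot 4 < plot 18 < plot 14 < plot 8 < plot 7.
Then plot 7 < plot 9 extends the chain to plot 9.
With plot 9 < plot 3: plot 17 < plot 4 < plot 18 < plot 14 < plot 8 < plot 7 < plot 9 < plot 3.
So plot 3 is larger.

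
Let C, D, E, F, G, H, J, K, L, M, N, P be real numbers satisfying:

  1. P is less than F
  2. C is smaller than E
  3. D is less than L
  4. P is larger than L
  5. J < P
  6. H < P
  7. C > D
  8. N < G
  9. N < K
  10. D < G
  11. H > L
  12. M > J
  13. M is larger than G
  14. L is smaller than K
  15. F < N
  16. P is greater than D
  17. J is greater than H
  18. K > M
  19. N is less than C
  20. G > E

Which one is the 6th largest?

N

Piecing the relations together gives one ordering: D < L < H < J < P < F < N < C < E < G < M < K.
Counting 6 from the largest end gives N.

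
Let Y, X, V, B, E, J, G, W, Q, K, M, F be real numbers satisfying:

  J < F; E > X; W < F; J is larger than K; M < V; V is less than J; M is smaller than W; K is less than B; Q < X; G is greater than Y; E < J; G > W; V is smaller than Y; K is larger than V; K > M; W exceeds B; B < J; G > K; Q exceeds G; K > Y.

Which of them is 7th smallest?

G

Piecing the relations together gives one ordering: M < V < Y < K < B < W < G < Q < X < E < J < F.
The 7th smallest is G.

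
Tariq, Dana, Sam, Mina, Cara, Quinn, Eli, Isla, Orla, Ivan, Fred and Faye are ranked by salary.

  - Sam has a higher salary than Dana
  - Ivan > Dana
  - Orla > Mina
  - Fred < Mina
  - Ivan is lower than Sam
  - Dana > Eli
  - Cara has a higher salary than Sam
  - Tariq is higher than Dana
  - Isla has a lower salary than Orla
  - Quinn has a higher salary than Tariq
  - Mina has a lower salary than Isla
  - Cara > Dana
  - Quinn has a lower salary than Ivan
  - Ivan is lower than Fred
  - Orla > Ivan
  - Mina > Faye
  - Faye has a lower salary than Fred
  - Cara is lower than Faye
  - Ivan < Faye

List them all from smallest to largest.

Eli < Dana < Tariq < Quinn < Ivan < Sam < Cara < Faye < Fred < Mina < Isla < Orla

Nothing is placed below Eli, so it is least; from there Eli < Dana; Dana < Tariq; Tariq < Quinn; Quinn < Ivan; Ivan < Sam; Sam < Cara; Cara < Faye; Faye < Fred; Fred < Mina; Mina < Isla; Isla < Orla, each given directly.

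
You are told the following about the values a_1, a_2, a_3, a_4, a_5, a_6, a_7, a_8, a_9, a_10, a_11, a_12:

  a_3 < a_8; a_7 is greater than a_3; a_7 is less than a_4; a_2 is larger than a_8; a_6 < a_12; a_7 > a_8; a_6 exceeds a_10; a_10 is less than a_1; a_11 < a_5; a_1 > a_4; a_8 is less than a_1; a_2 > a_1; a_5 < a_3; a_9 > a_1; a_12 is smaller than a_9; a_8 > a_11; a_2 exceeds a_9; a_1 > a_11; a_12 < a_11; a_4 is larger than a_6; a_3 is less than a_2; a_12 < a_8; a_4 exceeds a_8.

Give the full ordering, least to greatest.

The consecutive links are each given: a_10 < a_6; a_6 < a_12; a_12 < a_11; a_11 < a_5; a_5 < a_3; a_3 < a_8; a_8 < a_7; a_7 < a_4; a_4 < a_1; a_1 < a_9; a_9 < a_2.

a_10 < a_6 < a_12 < a_11 < a_5 < a_3 < a_8 < a_7 < a_4 < a_1 < a_9 < a_2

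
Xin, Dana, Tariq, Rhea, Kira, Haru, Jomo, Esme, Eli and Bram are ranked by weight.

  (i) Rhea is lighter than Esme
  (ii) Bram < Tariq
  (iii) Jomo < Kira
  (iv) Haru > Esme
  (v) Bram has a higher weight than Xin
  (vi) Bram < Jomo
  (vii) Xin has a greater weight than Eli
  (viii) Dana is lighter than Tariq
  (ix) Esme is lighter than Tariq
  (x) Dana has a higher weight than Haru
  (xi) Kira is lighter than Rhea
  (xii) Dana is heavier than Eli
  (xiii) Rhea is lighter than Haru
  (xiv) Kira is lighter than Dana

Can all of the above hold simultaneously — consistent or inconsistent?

consistent

The single ordering Eli < Xin < Bram < Jomo < Kira < Rhea < Esme < Haru < Dana < Tariq satisfies every listed relation, so no contradiction arises.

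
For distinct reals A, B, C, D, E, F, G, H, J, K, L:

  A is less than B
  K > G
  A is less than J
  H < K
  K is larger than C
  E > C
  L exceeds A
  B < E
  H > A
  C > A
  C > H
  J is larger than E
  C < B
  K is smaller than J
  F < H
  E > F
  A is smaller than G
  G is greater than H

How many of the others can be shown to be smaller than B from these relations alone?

4

Directly below B: A, C.
One step further: H (3 so far).
One step further: F (4 so far).
Nothing else is reachable below B; 4 in all.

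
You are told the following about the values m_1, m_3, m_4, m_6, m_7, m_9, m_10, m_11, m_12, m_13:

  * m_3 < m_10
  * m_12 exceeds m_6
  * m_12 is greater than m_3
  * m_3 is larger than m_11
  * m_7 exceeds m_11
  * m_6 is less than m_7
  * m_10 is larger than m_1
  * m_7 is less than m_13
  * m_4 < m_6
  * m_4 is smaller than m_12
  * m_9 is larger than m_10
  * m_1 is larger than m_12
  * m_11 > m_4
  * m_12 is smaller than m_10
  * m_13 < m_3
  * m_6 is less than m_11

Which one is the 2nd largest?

m_10

Chaining the given pairs: m_4 < m_6 < m_11 < m_7 < m_13 < m_3 < m_12 < m_1 < m_10 < m_9.
Counting 2 from the largest end gives m_10.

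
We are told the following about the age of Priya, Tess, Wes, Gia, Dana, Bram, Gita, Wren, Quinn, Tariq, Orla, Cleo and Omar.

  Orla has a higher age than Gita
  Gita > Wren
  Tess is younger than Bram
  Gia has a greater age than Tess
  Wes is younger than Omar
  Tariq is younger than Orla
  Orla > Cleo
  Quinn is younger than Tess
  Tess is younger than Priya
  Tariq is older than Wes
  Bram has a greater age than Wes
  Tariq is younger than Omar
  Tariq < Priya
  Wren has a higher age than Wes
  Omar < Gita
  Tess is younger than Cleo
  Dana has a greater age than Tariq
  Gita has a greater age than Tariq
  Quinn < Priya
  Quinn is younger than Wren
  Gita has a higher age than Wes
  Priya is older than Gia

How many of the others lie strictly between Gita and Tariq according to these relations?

The relations place Tariq below Gita. An element lies strictly between them when it is forced above Tariq and also forced below Gita.
Above Tariq: {Dana, Priya, Omar, Orla}. Below Gita: {Quinn, Wes, Omar, Wren}.
Intersection: {Omar} — 1.

1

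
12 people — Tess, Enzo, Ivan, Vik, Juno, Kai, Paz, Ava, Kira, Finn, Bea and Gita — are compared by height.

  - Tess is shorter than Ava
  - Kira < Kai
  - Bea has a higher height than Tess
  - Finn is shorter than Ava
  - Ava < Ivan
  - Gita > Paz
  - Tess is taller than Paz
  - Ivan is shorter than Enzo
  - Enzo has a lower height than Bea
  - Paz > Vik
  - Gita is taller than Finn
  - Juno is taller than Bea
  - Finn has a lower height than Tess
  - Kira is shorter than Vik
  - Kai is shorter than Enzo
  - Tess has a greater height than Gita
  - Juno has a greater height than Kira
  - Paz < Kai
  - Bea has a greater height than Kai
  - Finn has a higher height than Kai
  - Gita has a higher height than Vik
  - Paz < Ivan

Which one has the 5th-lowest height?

Finn

The consecutive relations fix a unique order: Kira < Vik < Paz < Kai < Finn < Gita < Tess < Ava < Ivan < Enzo < Bea < Juno.
Counting 5 from the smallest end gives Finn.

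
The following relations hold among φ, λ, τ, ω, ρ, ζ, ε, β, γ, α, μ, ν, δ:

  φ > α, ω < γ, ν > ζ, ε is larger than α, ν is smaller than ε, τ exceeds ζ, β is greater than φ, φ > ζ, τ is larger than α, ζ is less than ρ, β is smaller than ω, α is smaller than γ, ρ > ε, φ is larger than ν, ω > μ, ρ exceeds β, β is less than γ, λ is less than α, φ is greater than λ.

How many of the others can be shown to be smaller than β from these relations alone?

Directly below β: φ.
One step further: λ, ζ, α, ν (5 so far).
No other element is forced below β by the given relations, so the count is 5.

5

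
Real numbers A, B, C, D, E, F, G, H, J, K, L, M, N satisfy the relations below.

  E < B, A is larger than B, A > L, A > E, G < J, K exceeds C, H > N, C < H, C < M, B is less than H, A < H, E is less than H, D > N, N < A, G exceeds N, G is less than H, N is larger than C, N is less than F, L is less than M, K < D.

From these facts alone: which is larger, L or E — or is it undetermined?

undetermined

Following every chain through L: above L we get M, A, H.
E is not reached, and no chain runs the other way from E to L.
So the given relations leave the order of L and E undetermined.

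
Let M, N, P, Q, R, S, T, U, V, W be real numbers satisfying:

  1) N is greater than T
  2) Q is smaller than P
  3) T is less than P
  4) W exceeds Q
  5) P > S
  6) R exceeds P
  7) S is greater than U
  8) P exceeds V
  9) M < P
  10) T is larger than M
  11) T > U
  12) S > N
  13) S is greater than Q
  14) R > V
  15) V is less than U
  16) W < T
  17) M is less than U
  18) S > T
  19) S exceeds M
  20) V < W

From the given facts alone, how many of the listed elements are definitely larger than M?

From M the given relations immediately reach U, T, S, P.
From those, N, R — 6 in total.
No other element is forced above M by the given relations, so the count is 6.

6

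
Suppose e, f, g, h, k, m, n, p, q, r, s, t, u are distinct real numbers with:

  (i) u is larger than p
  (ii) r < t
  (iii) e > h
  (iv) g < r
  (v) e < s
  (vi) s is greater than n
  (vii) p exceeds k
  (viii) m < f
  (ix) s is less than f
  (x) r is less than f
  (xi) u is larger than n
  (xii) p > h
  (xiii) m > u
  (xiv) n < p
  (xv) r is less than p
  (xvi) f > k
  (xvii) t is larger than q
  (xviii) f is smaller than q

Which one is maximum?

h is not greatest since h < e; e is not greatest since e < s; g is not greatest since g < r; n is not greatest since n < u; r is not greatest since r < f; k is not greatest since k < f; p is not greatest since p < u; u is not greatest since u < m; m is not greatest since m < f; s is not greatest since s < f; f is not greatest since f < q; q is not greatest since q < t.
Only t has nothing above it, so t is the maximum.

t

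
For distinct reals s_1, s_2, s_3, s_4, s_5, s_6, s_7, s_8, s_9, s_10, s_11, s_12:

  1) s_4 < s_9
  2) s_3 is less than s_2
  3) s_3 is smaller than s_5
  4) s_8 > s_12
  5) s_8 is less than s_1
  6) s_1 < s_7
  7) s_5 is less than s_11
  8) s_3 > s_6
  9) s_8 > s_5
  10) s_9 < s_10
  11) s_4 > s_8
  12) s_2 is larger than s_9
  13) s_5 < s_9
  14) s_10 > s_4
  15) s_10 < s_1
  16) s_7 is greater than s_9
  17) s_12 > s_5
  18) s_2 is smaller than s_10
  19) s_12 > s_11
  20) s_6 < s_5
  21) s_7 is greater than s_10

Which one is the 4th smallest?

Piecing the relations together gives one ordering: s_6 < s_3 < s_5 < s_11 < s_12 < s_8 < s_4 < s_9 < s_2 < s_10 < s_1 < s_7.
Counting 4 from the smallest end gives s_11.

s_11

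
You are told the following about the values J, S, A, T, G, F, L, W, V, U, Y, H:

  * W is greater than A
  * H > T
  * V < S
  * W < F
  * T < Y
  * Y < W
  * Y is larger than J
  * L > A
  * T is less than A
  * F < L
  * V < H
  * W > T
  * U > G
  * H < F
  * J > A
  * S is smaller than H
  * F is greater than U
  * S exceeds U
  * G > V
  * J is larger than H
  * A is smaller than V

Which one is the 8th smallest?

Piecing the relations together gives one ordering: T < A < V < G < U < S < H < J < Y < W < F < L.
Counting 8 from the smallest end gives J.

J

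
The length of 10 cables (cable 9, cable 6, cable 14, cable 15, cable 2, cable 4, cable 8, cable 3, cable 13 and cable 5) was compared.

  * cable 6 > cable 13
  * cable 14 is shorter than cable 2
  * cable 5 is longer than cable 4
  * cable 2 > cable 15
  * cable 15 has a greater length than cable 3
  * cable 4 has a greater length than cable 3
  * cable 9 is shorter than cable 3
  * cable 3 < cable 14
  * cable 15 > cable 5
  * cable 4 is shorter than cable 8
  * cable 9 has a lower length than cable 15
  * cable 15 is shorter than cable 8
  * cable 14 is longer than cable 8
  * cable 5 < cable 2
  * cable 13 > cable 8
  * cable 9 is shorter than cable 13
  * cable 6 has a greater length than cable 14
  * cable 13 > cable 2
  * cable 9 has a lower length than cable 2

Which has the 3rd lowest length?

The consecutive relations fix a unique order: cable 9 < cable 3 < cable 4 < cable 5 < cable 15 < cable 8 < cable 14 < cable 2 < cable 13 < cable 6.
The 3rd smallest is cable 4.

cable 4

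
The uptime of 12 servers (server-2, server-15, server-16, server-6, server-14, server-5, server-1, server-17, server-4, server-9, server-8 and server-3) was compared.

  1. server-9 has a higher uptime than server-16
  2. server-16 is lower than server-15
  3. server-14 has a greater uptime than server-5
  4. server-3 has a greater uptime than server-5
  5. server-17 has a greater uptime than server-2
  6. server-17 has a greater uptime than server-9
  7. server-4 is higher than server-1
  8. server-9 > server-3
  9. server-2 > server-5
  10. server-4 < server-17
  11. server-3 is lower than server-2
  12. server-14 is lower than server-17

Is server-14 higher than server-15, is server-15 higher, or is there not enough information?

Following every chain through server-14: above server-14 we get server-17; below server-14 we get server-5.
server-15 is not reached, and no chain runs the other way from server-15 to server-14.
So the given relations leave the order of server-14 and server-15 undetermined.

undetermined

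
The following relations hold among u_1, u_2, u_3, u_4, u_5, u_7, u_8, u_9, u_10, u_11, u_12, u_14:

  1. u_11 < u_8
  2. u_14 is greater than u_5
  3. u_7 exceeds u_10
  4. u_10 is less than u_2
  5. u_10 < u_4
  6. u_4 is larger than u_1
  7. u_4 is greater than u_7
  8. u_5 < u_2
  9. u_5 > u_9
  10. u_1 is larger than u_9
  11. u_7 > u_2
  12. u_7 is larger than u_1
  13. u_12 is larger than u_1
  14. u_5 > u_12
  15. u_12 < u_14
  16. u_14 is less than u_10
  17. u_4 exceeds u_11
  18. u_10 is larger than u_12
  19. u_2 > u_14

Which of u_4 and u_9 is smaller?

u_9

u_9 < u_1 and u_1 < u_12 give u_9 < u_12.
Then u_12 < u_5 extends the chain to u_5.
Then u_5 < u_14 extends the chain to u_14.
With u_14 < u_10: u_9 < u_1 < u_12 < u_5 < u_14 < u_10.
Then u_10 < u_2 extends the chain to u_2.
Then u_2 < u_7 extends the chain to u_7.
With u_7 < u_4: u_9 < u_1 < u_12 < u_5 < u_14 < u_10 < u_2 < u_7 < u_4.
So u_9 < u_4; u_9 is the smaller of the two.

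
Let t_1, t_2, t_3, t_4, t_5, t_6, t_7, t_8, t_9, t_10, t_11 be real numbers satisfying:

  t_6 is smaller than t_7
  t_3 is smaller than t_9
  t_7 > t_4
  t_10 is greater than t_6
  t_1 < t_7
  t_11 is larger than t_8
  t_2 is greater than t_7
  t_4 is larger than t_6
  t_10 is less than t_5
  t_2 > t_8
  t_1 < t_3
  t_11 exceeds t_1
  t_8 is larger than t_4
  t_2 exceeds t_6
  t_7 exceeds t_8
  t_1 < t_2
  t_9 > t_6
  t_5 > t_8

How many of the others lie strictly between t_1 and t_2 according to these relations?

The relations place t_1 below t_2. An element lies strictly between them when it is forced above t_1 and also forced below t_2.
Above t_1: {t_11, t_7, t_3, t_9}. Below t_2: {t_6, t_4, t_8, t_7}.
Intersection: {t_7} — 1.

1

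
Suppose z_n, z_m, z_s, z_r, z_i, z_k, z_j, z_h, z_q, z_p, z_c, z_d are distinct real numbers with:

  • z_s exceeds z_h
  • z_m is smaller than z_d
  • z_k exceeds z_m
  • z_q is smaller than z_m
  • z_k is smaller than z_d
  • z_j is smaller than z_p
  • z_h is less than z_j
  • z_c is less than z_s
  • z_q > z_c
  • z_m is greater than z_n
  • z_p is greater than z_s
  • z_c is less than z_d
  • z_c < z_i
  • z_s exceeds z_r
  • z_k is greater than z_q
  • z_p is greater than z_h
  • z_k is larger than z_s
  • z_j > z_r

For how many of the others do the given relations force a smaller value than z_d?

8

The elements the relations force below z_d are z_r, z_h, z_c, z_n, z_q, z_m, z_s, z_k — no chain reaches any other.
That is 8.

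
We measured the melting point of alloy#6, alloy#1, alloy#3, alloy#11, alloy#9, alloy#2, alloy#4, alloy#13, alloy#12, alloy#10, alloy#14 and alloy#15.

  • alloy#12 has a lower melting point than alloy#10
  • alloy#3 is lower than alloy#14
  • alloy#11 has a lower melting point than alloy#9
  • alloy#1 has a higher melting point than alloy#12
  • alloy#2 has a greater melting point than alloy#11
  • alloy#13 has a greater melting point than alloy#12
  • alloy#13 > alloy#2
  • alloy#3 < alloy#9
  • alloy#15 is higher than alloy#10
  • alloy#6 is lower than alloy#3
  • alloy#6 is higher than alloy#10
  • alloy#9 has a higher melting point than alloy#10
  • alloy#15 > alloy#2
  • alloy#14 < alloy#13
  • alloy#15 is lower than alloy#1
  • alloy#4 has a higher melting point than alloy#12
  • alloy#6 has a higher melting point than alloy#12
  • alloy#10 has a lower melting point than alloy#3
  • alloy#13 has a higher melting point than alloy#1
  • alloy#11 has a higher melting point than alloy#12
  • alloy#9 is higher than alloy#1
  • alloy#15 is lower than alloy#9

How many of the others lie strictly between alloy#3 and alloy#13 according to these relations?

1

The relations place alloy#3 below alloy#13. An element lies strictly between them when it is forced above alloy#3 and also forced below alloy#13.
Above alloy#3: {alloy#9, alloy#14}. Below alloy#13: {alloy#12, alloy#10, alloy#11, alloy#6, alloy#2, alloy#15, alloy#1, alloy#14}.
Intersection: {alloy#14} — 1.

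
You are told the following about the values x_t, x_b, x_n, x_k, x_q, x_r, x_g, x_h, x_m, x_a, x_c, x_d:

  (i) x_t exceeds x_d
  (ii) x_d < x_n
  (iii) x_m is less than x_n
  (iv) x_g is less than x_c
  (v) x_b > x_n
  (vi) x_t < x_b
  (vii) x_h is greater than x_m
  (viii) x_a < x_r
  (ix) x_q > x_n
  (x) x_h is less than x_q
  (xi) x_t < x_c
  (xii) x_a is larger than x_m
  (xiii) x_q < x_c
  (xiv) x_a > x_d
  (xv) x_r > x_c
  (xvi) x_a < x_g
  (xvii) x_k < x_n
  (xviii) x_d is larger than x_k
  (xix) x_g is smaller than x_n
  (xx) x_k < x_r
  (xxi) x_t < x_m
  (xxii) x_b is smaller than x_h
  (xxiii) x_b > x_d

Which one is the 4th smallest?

x_m

The consecutive relations fix a unique order: x_k < x_d < x_t < x_m < x_a < x_g < x_n < x_b < x_h < x_q < x_c < x_r.
Counting 4 from the smallest end gives x_m.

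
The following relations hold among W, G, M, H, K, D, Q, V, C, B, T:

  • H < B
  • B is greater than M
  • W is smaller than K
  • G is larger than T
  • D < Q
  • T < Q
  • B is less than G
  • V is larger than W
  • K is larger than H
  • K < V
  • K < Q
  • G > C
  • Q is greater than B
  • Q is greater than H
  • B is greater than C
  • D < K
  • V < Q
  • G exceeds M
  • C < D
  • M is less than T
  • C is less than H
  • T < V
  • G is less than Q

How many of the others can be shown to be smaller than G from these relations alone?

The elements the relations force below G are C, M, H, T, B — no chain reaches any other.
That is 5.

5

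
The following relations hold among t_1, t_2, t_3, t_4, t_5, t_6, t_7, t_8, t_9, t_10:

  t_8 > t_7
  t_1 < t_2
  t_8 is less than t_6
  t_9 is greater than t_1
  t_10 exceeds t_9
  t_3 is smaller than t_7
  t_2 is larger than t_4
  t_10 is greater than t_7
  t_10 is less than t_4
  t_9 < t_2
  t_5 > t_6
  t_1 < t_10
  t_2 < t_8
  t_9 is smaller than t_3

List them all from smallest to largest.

t_1 < t_9 < t_3 < t_7 < t_10 < t_4 < t_2 < t_8 < t_6 < t_5

Nothing is placed below t_1, so it is least; from there t_1 < t_9; t_9 < t_3; t_3 < t_7; t_7 < t_10; t_10 < t_4; t_4 < t_2; t_2 < t_8; t_8 < t_6; t_6 < t_5, each given directly.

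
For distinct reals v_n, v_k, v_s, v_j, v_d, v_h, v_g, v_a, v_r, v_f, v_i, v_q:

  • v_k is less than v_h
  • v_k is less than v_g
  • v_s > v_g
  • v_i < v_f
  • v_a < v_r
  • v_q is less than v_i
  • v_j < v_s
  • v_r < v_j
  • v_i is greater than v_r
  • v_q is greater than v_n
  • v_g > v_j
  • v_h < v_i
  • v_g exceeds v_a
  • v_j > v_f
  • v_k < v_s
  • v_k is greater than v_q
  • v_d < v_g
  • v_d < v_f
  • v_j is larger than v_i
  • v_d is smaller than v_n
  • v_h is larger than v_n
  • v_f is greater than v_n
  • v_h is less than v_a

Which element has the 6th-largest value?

v_r

The consecutive relations fix a unique order: v_d < v_n < v_q < v_k < v_h < v_a < v_r < v_i < v_f < v_j < v_g < v_s.
The 6th largest is v_r.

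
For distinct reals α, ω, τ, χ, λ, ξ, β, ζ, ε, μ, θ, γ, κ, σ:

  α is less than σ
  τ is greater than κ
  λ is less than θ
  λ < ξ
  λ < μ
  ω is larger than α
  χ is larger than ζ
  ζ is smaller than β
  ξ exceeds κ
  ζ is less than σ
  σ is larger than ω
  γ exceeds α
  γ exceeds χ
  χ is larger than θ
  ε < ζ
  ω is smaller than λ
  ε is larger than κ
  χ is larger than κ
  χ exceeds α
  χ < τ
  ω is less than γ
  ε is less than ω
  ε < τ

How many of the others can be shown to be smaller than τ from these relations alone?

8

Directly below τ: κ, ε, χ.
One step further: α, ζ, θ (6 so far).
One step further: λ (7 so far).
One step further: ω (8 so far).
Nothing else is reachable below τ; 8 in all.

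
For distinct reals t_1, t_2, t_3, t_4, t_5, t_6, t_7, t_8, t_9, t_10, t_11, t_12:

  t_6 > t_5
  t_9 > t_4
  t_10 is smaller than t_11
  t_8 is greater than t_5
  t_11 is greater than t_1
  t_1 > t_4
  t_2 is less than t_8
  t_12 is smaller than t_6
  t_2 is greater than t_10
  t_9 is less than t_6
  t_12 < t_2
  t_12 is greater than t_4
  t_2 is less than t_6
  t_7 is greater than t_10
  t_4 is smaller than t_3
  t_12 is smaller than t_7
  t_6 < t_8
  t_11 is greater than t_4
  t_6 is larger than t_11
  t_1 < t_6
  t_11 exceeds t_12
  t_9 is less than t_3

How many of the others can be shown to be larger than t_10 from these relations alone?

5

The elements the relations force above t_10 are t_2, t_11, t_6, t_7, t_8 — no chain reaches any other.
That is 5.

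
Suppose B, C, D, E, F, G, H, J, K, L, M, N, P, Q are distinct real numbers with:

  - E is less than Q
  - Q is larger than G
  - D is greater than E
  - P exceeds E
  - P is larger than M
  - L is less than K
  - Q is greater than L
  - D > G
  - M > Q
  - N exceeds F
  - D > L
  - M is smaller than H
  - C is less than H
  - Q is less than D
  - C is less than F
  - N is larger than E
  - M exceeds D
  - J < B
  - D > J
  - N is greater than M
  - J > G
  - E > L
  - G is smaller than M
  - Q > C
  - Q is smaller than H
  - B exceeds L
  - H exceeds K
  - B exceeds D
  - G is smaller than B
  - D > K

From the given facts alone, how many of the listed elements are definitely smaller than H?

From H the given relations immediately reach K, C, Q, M.
From those, L, G, E, D — 8 in total.
From those, J — 9 in total.
No other element is forced below H by the given relations, so the count is 9.

9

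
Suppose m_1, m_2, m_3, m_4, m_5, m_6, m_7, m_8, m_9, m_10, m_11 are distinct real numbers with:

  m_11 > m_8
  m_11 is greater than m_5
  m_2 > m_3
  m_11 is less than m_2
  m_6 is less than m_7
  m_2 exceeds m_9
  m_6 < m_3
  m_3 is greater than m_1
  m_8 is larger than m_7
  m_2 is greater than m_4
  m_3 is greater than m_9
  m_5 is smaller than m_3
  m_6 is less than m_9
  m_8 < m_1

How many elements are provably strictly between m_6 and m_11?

2

Chaining upward from m_6 reaches: m_7, m_9, m_8, m_1, m_3, m_2.
Chaining downward from m_11 reaches: m_5, m_7, m_8.
Strictly between m_6 and m_11 are those in both lists: m_7, m_8 — 2 elements.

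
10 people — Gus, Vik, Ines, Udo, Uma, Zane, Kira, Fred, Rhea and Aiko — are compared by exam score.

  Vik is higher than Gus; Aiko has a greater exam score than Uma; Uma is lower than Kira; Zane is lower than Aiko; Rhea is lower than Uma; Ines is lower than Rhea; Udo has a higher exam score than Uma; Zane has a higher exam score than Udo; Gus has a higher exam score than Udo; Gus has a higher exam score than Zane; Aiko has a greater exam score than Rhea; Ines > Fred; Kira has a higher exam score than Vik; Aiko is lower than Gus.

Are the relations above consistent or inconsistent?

consistent

The single ordering Fred < Ines < Rhea < Uma < Udo < Zane < Aiko < Gus < Vik < Kira satisfies every listed relation, so no contradiction arises.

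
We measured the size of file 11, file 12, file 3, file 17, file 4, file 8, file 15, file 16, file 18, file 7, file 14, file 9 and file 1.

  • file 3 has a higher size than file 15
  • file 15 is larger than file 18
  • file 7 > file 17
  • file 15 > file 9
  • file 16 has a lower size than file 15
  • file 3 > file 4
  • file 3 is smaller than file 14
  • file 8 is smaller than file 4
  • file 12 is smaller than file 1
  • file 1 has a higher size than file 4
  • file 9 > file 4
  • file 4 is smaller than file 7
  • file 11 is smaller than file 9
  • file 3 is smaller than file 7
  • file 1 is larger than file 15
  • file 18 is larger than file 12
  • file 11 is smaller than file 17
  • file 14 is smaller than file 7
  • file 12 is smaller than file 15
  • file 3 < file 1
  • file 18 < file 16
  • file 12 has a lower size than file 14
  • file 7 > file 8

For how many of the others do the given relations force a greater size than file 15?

4

The elements the relations force above file 15 are file 3, file 14, file 7, file 1 — no chain reaches any other.
That is 4.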